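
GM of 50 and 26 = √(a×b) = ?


GM = √(50×26) = √1300 = 36.0555

GM = 36.0555


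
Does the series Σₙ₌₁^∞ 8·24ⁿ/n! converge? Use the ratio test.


aₙ = 8·24^n/n!
a_{n+1}/aₙ = 24^(n+1)/(n+1)! × n!/24^n  (constant 8 cancels)
= 24/(n+1)
L = lim(n→∞) 24/(n+1) = 0
L < 1 → series CONVERGES

Converges (ratio test: L = 0 < 1)


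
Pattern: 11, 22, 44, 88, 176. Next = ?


Pattern: geometric (r=2)
Terms: 11, 22, 44, 88, 176
Next term = 352

Next term = 352


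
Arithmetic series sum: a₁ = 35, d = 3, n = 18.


aₙ = 35 + (18-1)×3 = 86
Sₙ = n(a₁+aₙ)/2 = 18×(35+86)/2
= 18×121/2 = 1089

S_18 = 1089


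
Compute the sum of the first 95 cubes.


n(n+1)/2 = 95×96/2 = 4560
Σk³ = 4560² = 20793600

Σk³ = 20793600


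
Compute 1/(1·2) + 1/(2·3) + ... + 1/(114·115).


1/(k(k+1)) = 1/k - 1/(k+1) (partial fractions)
Telescoping: Σ = 1 - 1/115 = 114/115

Sum = 114/115


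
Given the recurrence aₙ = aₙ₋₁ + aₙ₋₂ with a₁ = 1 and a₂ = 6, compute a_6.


Computing iteratively: 1, 6, 7, 13, 20, 33
a_6 = 33

a_6 = 33


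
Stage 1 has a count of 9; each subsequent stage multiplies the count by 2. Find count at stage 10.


aₙ = a₁·r^(n-1)
= 9×2^9
= 9×512
= 4608

a_10 = 4608


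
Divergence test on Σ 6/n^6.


lim(n→∞) 6/n^6 = 0
lim aₙ = 0 → nth-term test is INCONCLUSIVE
(Need other tests; this is actually a convergent p-series with p=6 > 1)

Inconclusive (lim aₙ = 0; need another test)


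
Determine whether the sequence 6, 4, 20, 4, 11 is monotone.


Differences: -2, 16, -16, 7
Difference at position 2 is +16 (> 0) but position 1 is -2 (< 0) — sequence both rises and falls
→ NOT monotonic

Not monotonic


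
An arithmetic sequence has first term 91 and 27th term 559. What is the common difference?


d = (aₙ - a₁)/(n-1)
= (559 - 91)/(27-1)
= 468/26 = 18

d = 18


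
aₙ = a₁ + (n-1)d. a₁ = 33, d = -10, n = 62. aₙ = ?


aₙ = a₁ + (n-1)d
= 33 + (62-1)×-10
= 33 - 610
= -577

a_62 = -577


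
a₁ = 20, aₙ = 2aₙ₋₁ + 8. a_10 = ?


Computing step by step:
a_1 = 20
a_2 = 48
a_3 = 104
a_4 = 216
a_5 = 440
a_6 = 888
a_7 = 1784
a_8 = 3576
a_9 = 7160
a_10 = 14328


a_10 = 14328


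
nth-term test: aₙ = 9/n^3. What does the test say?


lim(n→∞) 9/n^3 = 0
lim aₙ = 0 → nth-term test is INCONCLUSIVE
(Need other tests; this is actually a convergent p-series with p=3 > 1)

Inconclusive (lim aₙ = 0; need another test)


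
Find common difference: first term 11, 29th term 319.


d = (aₙ - a₁)/(n-1)
= (319 - 11)/(29-1)
= 308/28 = 11

d = 11


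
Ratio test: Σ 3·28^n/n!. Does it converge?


aₙ = 3·28^n/n!
a_{n+1}/aₙ = 28^(n+1)/(n+1)! × n!/28^n  (constant 3 cancels)
= 28/(n+1)
L = lim(n→∞) 28/(n+1) = 0
L < 1 → series CONVERGES

Converges (ratio test: L = 0 < 1)


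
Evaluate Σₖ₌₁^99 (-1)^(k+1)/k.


S = 1 - 1/2 + 1/3 - 1/4 + 1/5 - 1/6 + 1/7 - 1/8 ± ...
= 0.6982
(Full series converges to +ln(2) ≈ +0.6931)

S_99 = 0.6982


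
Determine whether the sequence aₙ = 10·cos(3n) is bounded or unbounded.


For all n, -1 ≤ cos(3n) ≤ 1, so -10 ≤ 10·cos(3n) ≤ 10
Lower bound: -10, Upper bound: 10
The sequence IS bounded

Bounded (-10 ≤ aₙ ≤ 10)


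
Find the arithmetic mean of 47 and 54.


AM = (47 + 54)/2 = 101/2 = 50.5

AM = 50.5


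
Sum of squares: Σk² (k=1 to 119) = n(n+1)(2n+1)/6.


n = 119
n(n+1)(2n+1)/6 = 119×120×239/6
= 3412920/6 = 568820

Σk² = 568820


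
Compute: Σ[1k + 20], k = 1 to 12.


Σ(1k+20) = 1·Σk + 20·n
= 1·78 + 20·12
= 78 + 240 = 318

Σ = 318


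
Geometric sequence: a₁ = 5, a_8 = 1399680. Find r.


r^(n-1) = aₙ/a₁
r^7 = 1399680/5 = 279936
r = 279936^(1/7)
= 6

r = 6


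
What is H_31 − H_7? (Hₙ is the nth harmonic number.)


Σₖ₌8^31 1/k = 1/8 + 1/9 + 1/10 + ... + 1/31
= 103565365510297/72201776446800
≈ 1.4344

Sum = 103565365510297/72201776446800 ≈ 1.4344


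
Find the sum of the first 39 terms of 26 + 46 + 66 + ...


aₙ = 26 + (39-1)×20 = 786
Sₙ = n(a₁+aₙ)/2 = 39×(26+786)/2
= 39×812/2 = 15834

S_39 = 15834


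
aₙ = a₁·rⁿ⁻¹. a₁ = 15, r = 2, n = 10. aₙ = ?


aₙ = a₁·r^(n-1)
= 15×2^9
= 15×512
= 7680

a_10 = 7680


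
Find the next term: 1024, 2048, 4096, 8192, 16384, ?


Pattern: powers of 2: 2ⁿ
Terms: 1024, 2048, 4096, 8192, 16384
Next term = 32768

Next term = 32768


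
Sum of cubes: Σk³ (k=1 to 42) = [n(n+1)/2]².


n(n+1)/2 = 42×43/2 = 903
Σk³ = 903² = 815409

Σk³ = 815409


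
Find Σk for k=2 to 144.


Σₖ₌2^144 k = Σₖ₌₁^144 k − Σₖ₌₁^1 k
= 144·145/2 − 1·2/2
= 10440 − 1 = 10439

Σk = 10439


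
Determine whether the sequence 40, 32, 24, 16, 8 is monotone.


Differences: -8, -8, -8, -8
All differences < 0 → strictly DECREASING

Monotonically decreasing


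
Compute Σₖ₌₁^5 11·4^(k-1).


Sₙ = 11×(4^5 - 1)/(4 - 1)
= 11×(1024 - 1)/3
= 11×1023/3
= 3751

S_5 = 3751


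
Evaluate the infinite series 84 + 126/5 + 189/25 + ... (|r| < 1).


S∞ = a₁/(1-r) = 84/(1 - 3/10)
= 84/(7/10)
= 120

S∞ = 120


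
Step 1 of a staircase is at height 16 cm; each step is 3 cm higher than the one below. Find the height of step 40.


aₙ = a₁ + (n-1)d
= 16 + (40-1)×3
= 16 + 117
= 133

a_40 = 133


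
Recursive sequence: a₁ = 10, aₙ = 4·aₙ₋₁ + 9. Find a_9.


Computing step by step:
a_1 = 10
a_2 = 49
a_3 = 205
a_4 = 829
a_5 = 3325
a_6 = 13309
a_7 = 53245
a_8 = 212989
a_9 = 851965


a_9 = 851965


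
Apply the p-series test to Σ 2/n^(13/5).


p-series test: Σ c/n^p converges if p > 1, diverges if p ≤ 1 (constant c > 0 doesn't affect convergence).
p = 13/5
13/5 > 1 → CONVERGES

Converges (p = 13/5 > 1)


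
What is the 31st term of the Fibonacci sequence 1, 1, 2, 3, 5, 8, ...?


Fibonacci sequence: 1, 1, 2, 3, 5, 8, 13, 21, 34, 55, 89, ...
F(31) = 1346269

F(31) = 1346269


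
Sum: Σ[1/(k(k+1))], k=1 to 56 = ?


1/(k(k+1)) = 1/k - 1/(k+1) (partial fractions)
Telescoping: Σ = 1 - 1/57 = 56/57

Sum = 56/57


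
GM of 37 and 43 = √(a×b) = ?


GM = √(37×43) = √1591 = 39.8873

GM = 39.8873


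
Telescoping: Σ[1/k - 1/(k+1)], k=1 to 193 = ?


Telescoping: adjacent terms cancel.
= 1/1 - 1/194
= 1 - 1/194 = 193/194

Sum = 193/194


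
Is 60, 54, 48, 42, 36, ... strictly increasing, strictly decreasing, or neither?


Differences: -6, -6, -6, -6
All differences < 0 → strictly DECREASING

Monotonically decreasing


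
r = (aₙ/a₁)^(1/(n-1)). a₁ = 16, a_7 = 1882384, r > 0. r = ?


r^(n-1) = aₙ/a₁
r^6 = 1882384/16 = 117649
r = 117649^(1/6)
= ±7; taking r > 0 gives r = 7

r = 7


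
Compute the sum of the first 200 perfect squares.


n = 200
n(n+1)(2n+1)/6 = 200×201×401/6
= 16120200/6 = 2686700

Σk² = 2686700


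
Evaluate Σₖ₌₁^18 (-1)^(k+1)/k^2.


S = 1 - 1/4 + 1/9 - 1/16 + 1/25 - 1/36 + 1/49 - 1/64 ± ...
= 0.821
(Full series converges to +π²/12 ≈ +0.8225)

S_18 = 0.821


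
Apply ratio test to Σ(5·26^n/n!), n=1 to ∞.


aₙ = 5·26^n/n!
a_{n+1}/aₙ = 26^(n+1)/(n+1)! × n!/26^n  (constant 5 cancels)
= 26/(n+1)
L = lim(n→∞) 26/(n+1) = 0
L < 1 → series CONVERGES

Converges (ratio test: L = 0 < 1)


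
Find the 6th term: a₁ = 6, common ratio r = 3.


aₙ = a₁·r^(n-1)
= 6×3^5
= 6×243
= 1458

a_6 = 1458


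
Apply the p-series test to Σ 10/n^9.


p-series test: Σ c/n^p converges if p > 1, diverges if p ≤ 1 (constant c > 0 doesn't affect convergence).
p = 9
9 > 1 → CONVERGES

Converges (p = 9 > 1)


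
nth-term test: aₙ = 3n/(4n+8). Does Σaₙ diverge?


lim(n→∞) 3n/(4n+8) = 3/4 = 3/4  (divide numerator and denominator by n)
lim aₙ = 3/4 ≠ 0 → series DIVERGES

Diverges (lim aₙ = 3/4 ≠ 0)


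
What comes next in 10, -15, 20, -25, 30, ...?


Pattern: alternating sign, magnitude arithmetic (d=5)
Terms: 10, -15, 20, -25, 30
Next term = -35

Next term = -35


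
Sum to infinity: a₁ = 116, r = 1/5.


S∞ = a₁/(1-r) = 116/(1 - 1/5)
= 116/(4/5)
= 145

S∞ = 145


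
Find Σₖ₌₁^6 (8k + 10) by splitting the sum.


Σ(8k+10) = 8·Σk + 10·n
= 8·21 + 10·6
= 168 + 60 = 228

Σ = 228


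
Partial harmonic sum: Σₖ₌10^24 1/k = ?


Σₖ₌10^24 1/k = 1/10 + 1/11 + 1/12 + ... + 1/24
= 5070400799/5354228880
≈ 0.947

Sum = 5070400799/5354228880 ≈ 0.947


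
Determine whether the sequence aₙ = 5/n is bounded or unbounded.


a₁ = 5, a₂ = 5/2, a₃ = 5/3, ...
0 < aₙ ≤ 5 for all n ≥ 1
Lower bound: 0, Upper bound: 5
The sequence IS bounded

Bounded (0 < aₙ ≤ 5)


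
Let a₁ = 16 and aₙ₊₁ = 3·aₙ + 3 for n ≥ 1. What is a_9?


Computing step by step:
a_1 = 16
a_2 = 51
a_3 = 156
a_4 = 471
a_5 = 1416
a_6 = 4251
a_7 = 12756
a_8 = 38271
a_9 = 114816


a_9 = 114816


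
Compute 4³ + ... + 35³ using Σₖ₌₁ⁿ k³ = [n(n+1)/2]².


Σₖ₌4^35 k³ = [35·36/2]² − [3·4/2]²
= 396900 − 36 = 396864

Σk³ = 396864


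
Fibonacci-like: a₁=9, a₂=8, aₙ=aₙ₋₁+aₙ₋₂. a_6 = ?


Computing iteratively: 9, 8, 17, 25, 42, 67
a_6 = 67

a_6 = 67


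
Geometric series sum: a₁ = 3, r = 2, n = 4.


Sₙ = 3×(2^4 - 1)/(2 - 1)
= 3×(16 - 1)/1
= 3×15/1
= 45

S_4 = 45


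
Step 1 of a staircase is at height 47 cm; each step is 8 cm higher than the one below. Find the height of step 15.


aₙ = a₁ + (n-1)d
= 47 + (15-1)×8
= 47 + 112
= 159

a_15 = 159


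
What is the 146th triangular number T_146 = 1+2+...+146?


n(n+1)/2 = 146×147/2 = 21462/2 = 10731

Σk = 10731


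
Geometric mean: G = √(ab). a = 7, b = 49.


GM = √(7×49) = √343 = 18.5203

GM = 18.5203


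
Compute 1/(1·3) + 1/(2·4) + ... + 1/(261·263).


1/(k(k+2)) = (1/2)·(1/k - 1/(k+2)) (partial fractions)
Telescoping: Σ = (1/2)·(1 + 1/2 - 1/262 - 1/263) = 51417/68906

Sum = 51417/68906


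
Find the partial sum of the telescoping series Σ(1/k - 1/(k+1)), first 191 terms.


Telescoping: adjacent terms cancel.
= 1/1 - 1/192
= 1 - 1/192 = 191/192

Sum = 191/192


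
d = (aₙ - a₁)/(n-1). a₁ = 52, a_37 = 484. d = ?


d = (aₙ - a₁)/(n-1)
= (484 - 52)/(37-1)
= 432/36 = 12

d = 12


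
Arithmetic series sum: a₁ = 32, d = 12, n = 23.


aₙ = 32 + (23-1)×12 = 296
Sₙ = n(a₁+aₙ)/2 = 23×(32+296)/2
= 23×328/2 = 3772

S_23 = 3772


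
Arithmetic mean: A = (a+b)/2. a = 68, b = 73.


AM = (68 + 73)/2 = 141/2 = 70.5

AM = 70.5


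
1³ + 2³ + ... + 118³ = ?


n(n+1)/2 = 118×119/2 = 7021
Σk³ = 7021² = 49294441

Σk³ = 49294441


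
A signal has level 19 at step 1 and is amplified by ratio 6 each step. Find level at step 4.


aₙ = a₁·r^(n-1)
= 19×6^3
= 19×216
= 4104

a_4 = 4104


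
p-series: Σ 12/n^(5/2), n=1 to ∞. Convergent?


p-series test: Σ c/n^p converges if p > 1, diverges if p ≤ 1 (constant c > 0 doesn't affect convergence).
p = 5/2
5/2 > 1 → CONVERGES

Converges (p = 5/2 > 1)


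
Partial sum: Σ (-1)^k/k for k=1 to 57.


S = -1 + 1/2 - 1/3 + 1/4 - 1/5 + 1/6 - 1/7 + 1/8 ± ...
= -0.7018
(Full series converges to -ln(2) ≈ -0.6931)

S_57 = -0.7018


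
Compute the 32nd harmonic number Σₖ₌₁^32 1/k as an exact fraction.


H_32 = 1/1 + 1/2 + 1/3 + ... + 1/32
= 586061125622639/144403552893600
≈ 4.0585

H_32 = 586061125622639/144403552893600 ≈ 4.0585


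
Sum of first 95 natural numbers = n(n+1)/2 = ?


n(n+1)/2 = 95×96/2 = 9120/2 = 4560

Σk = 4560


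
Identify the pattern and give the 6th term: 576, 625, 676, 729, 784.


Pattern: perfect squares: n²
Terms: 576, 625, 676, 729, 784
Next term = 841

Next term = 841


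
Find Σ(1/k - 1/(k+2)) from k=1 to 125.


Telescoping with gap 2: two head and two tail terms survive.
= (1 + 1/2) - (1/126 + 1/127)
= 3/2 - 1/126 - 1/127 = 11875/8001

Sum = 11875/8001


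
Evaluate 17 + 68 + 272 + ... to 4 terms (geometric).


Sₙ = 17×(4^4 - 1)/(4 - 1)
= 17×(256 - 1)/3
= 17×255/3
= 1445

S_4 = 1445


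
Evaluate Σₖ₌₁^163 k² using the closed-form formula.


n = 163
n(n+1)(2n+1)/6 = 163×164×327/6
= 8741364/6 = 1456894

Σk² = 1456894


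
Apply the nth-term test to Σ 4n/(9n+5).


lim(n→∞) 4n/(9n+5) = 4/9 = 4/9  (divide numerator and denominator by n)
lim aₙ = 4/9 ≠ 0 → series DIVERGES

Diverges (lim aₙ = 4/9 ≠ 0)


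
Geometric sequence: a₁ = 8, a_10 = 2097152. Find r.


r^(n-1) = aₙ/a₁
r^9 = 2097152/8 = 262144
r = 262144^(1/9)
= 4

r = 4


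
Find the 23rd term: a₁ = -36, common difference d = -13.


aₙ = a₁ + (n-1)d
= -36 + (23-1)×-13
= -36 - 286
= -322

a_23 = -322


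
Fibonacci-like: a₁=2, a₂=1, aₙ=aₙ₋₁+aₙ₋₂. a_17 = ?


Computing iteratively: 2, 1, 3, 4, 7, 11, 18, 29, 47, 76, 123, 199, ...
a_17 = 2207

a_17 = 2207


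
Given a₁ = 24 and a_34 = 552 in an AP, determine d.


d = (aₙ - a₁)/(n-1)
= (552 - 24)/(34-1)
= 528/33 = 16

d = 16


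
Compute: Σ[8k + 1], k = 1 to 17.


Σ(8k+1) = 8·Σk + 1·n
= 8·153 + 1·17
= 1224 + 17 = 1241

Σ = 1241


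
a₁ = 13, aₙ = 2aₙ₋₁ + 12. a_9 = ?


Computing step by step:
a_1 = 13
a_2 = 38
a_3 = 88
a_4 = 188
a_5 = 388
a_6 = 788
a_7 = 1588
a_8 = 3188
a_9 = 6388


a_9 = 6388


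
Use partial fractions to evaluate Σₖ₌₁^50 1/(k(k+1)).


1/(k(k+1)) = 1/k - 1/(k+1) (partial fractions)
Telescoping: Σ = 1 - 1/51 = 50/51

Sum = 50/51


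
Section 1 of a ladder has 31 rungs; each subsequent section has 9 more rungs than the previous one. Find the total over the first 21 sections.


aₙ = 31 + (21-1)×9 = 211
Sₙ = n(a₁+aₙ)/2 = 21×(31+211)/2
= 21×242/2 = 2541

S_21 = 2541


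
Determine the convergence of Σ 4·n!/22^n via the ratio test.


aₙ = 4·n!/22^n
a_{n+1}/aₙ = (n+1)!/22^(n+1) × 22^n/n!  (constant 4 cancels)
= (n+1)/22
L = lim(n→∞) (n+1)/22 = ∞
L > 1 → series DIVERGES

Diverges (ratio test: L = ∞ > 1)


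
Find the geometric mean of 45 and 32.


GM = √(45×32) = √1440 = 37.9473

GM = 37.9473


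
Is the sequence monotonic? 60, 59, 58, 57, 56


Differences: -1, -1, -1, -1
All differences < 0 → strictly DECREASING

Monotonically decreasing


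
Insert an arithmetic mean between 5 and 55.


AM = (5 + 55)/2 = 60/2 = 30

AM = 30


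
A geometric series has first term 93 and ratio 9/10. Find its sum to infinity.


S∞ = a₁/(1-r) = 93/(1 - 9/10)
= 93/(1/10)
= 930

S∞ = 930


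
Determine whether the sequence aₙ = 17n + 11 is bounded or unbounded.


aₙ = 17n + 11 → as n→∞, aₙ→∞
No finite upper bound exists
The sequence is UNBOUNDED

Unbounded (aₙ → ∞ as n → ∞)


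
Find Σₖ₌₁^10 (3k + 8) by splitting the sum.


Σ(3k+8) = 3·Σk + 8·n
= 3·55 + 8·10
= 165 + 80 = 245

Σ = 245


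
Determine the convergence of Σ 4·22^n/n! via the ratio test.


aₙ = 4·22^n/n!
a_{n+1}/aₙ = 22^(n+1)/(n+1)! × n!/22^n  (constant 4 cancels)
= 22/(n+1)
L = lim(n→∞) 22/(n+1) = 0
L < 1 → series CONVERGES

Converges (ratio test: L = 0 < 1)


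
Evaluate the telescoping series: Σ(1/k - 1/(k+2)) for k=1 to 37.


Telescoping with gap 2: two head and two tail terms survive.
= (1 + 1/2) - (1/38 + 1/39)
= 3/2 - 1/38 - 1/39 = 1073/741

Sum = 1073/741


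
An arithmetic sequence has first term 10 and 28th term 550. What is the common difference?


d = (aₙ - a₁)/(n-1)
= (550 - 10)/(28-1)
= 540/27 = 20

d = 20


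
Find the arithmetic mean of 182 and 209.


AM = (182 + 209)/2 = 391/2 = 195.5

AM = 195.5


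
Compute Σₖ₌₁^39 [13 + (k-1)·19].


aₙ = 13 + (39-1)×19 = 735
Sₙ = n(a₁+aₙ)/2 = 39×(13+735)/2
= 39×748/2 = 14586

S_39 = 14586


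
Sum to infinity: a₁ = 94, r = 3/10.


S∞ = a₁/(1-r) = 94/(1 - 3/10)
= 94/(7/10)
= 940/7

S∞ = 940/7


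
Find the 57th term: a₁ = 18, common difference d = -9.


aₙ = a₁ + (n-1)d
= 18 + (57-1)×-9
= 18 - 504
= -486

a_57 = -486


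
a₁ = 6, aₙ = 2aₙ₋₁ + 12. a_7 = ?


Computing step by step:
a_1 = 6
a_2 = 24
a_3 = 60
a_4 = 132
a_5 = 276
a_6 = 564
a_7 = 1140


a_7 = 1140


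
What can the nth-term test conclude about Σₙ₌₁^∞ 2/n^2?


lim(n→∞) 2/n^2 = 0
lim aₙ = 0 → nth-term test is INCONCLUSIVE
(Need other tests; this is actually a convergent p-series with p=2 > 1)

Inconclusive (lim aₙ = 0; need another test)


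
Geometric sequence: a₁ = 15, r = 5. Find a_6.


aₙ = a₁·r^(n-1)
= 15×5^5
= 15×3125
= 46875

a_6 = 46875


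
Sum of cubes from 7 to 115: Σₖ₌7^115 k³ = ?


Σₖ₌7^115 k³ = [115·116/2]² − [6·7/2]²
= 44488900 − 441 = 44488459

Σk³ = 44488459


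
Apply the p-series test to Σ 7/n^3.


p-series test: Σ c/n^p converges if p > 1, diverges if p ≤ 1 (constant c > 0 doesn't affect convergence).
p = 3
3 > 1 → CONVERGES

Converges (p = 3 > 1)


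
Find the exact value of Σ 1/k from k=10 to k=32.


Σₖ₌10^32 1/k = 1/10 + 1/11 + 1/12 + ... + 1/32
= 177548058726419/144403552893600
≈ 1.2295

Sum = 177548058726419/144403552893600 ≈ 1.2295


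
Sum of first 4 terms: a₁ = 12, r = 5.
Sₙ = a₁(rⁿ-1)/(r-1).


Sₙ = 12×(5^4 - 1)/(5 - 1)
= 12×(625 - 1)/4
= 12×624/4
= 1872

S_4 = 1872


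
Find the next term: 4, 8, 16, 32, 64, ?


Pattern: powers of 2: 2ⁿ
Terms: 4, 8, 16, 32, 64
Next term = 128

Next term = 128


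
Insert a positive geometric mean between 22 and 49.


GM = √(22×49) = √1078 = 32.8329

GM = 32.8329


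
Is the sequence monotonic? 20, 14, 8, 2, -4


Differences: -6, -6, -6, -6
All differences < 0 → strictly DECREASING

Monotonically decreasing


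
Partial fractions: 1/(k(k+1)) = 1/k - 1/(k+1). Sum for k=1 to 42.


1/(k(k+1)) = 1/k - 1/(k+1) (partial fractions)
Telescoping: Σ = 1 - 1/43 = 42/43

Sum = 42/43


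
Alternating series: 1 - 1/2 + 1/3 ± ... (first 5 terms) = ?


S = 1 - 1/2 + 1/3 - 1/4 + 1/5
= 0.7833
(Full series converges to +ln(2) ≈ +0.6931)

S_5 = 0.7833


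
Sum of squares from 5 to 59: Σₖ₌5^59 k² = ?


Σₖ₌5^59 k² = Σₖ₌₁^59 k² − Σₖ₌₁^4 k²
= 59·60·119/6 − 4·5·9/6
= 70210 − 30 = 70180

Σk² = 70180


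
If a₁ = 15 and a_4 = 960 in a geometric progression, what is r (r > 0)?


r^(n-1) = aₙ/a₁
r^3 = 960/15 = 64
r = 64^(1/3)
= 4

r = 4


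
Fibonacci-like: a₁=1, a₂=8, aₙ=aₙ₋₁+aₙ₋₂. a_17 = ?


Computing iteratively: 1, 8, 9, 17, 26, 43, 69, 112, 181, 293, 474, 767, ...
a_17 = 8506

a_17 = 8506


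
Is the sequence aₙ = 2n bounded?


aₙ = 2n → as n→∞, aₙ→∞
No finite upper bound exists
The sequence is UNBOUNDED

Unbounded (aₙ → ∞ as n → ∞)


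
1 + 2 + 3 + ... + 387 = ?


n(n+1)/2 = 387×388/2 = 150156/2 = 75078

Σk = 75078


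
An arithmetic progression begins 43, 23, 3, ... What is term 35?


aₙ = a₁ + (n-1)d
= 43 + (35-1)×-20
= 43 - 680
= -637

a_35 = -637


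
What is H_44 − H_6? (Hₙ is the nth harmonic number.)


Σₖ₌7^44 1/k = 1/7 + 1/8 + 1/9 + ... + 1/44
= 2587326579632228227/1345655451257488800
≈ 1.9227

Sum = 2587326579632228227/1345655451257488800 ≈ 1.9227


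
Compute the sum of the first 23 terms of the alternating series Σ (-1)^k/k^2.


S = -1 + 1/4 - 1/9 + 1/16 - 1/25 + 1/36 - 1/49 + 1/64 ± ...
= -0.8234
(Full series converges to -π²/12 ≈ -0.8225)

S_23 = -0.8234


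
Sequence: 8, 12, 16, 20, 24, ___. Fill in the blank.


Pattern: arithmetic (d=4)
Terms: 8, 12, 16, 20, 24
Next term = 28

Next term = 28


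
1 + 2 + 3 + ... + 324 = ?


n(n+1)/2 = 324×325/2 = 105300/2 = 52650

Σk = 52650


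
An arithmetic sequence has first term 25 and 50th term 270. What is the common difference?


d = (aₙ - a₁)/(n-1)
= (270 - 25)/(50-1)
= 245/49 = 5

d = 5


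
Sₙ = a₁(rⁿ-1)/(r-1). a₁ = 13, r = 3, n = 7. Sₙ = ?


Sₙ = 13×(3^7 - 1)/(3 - 1)
= 13×(2187 - 1)/2
= 13×2186/2
= 14209

S_7 = 14209


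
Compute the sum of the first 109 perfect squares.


n = 109
n(n+1)(2n+1)/6 = 109×110×219/6
= 2625810/6 = 437635

Σk² = 437635


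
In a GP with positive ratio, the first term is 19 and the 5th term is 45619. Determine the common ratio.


r^(n-1) = aₙ/a₁
r^4 = 45619/19 = 2401
r = 2401^(1/4)
= ±7; taking r > 0 gives r = 7

r = 7


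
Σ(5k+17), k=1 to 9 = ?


Σ(5k+17) = 5·Σk + 17·n
= 5·45 + 17·9
= 225 + 153 = 378

Σ = 378


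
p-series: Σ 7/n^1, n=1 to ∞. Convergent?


p-series test: Σ c/n^p converges if p > 1, diverges if p ≤ 1 (constant c > 0 doesn't affect convergence).
p = 1
1 ≤ 1 → DIVERGES

Diverges (p = 1 ≤ 1)


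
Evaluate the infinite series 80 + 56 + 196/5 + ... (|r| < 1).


S∞ = a₁/(1-r) = 80/(1 - 7/10)
= 80/(3/10)
= 800/3

S∞ = 800/3


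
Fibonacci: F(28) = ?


Fibonacci sequence: 1, 1, 2, 3, 5, 8, 13, 21, 34, 55, 89, ...
F(28) = 317811

F(28) = 317811


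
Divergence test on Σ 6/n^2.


lim(n→∞) 6/n^2 = 0
lim aₙ = 0 → nth-term test is INCONCLUSIVE
(Need other tests; this is actually a convergent p-series with p=2 > 1)

Inconclusive (lim aₙ = 0; need another test)


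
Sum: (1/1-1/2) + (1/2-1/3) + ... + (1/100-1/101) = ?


Telescoping: adjacent terms cancel.
= 1/1 - 1/101
= 1 - 1/101 = 100/101

Sum = 100/101


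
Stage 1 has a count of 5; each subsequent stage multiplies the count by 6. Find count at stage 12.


aₙ = a₁·r^(n-1)
= 5×6^11
= 5×362797056
= 1813985280

a_12 = 1813985280


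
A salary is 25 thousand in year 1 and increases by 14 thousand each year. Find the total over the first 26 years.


aₙ = 25 + (26-1)×14 = 375
Sₙ = n(a₁+aₙ)/2 = 26×(25+375)/2
= 26×400/2 = 5200

S_26 = 5200


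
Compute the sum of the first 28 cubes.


n(n+1)/2 = 28×29/2 = 406
Σk³ = 406² = 164836

Σk³ = 164836


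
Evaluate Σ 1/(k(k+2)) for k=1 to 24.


1/(k(k+2)) = (1/2)·(1/k - 1/(k+2)) (partial fractions)
Telescoping: Σ = (1/2)·(1 + 1/2 - 1/25 - 1/26) = 231/325

Sum = 231/325


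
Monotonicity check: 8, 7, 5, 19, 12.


Differences: -1, -2, 14, -7
Difference at position 3 is +14 (> 0) but position 1 is -1 (< 0) — sequence both rises and falls
→ NOT monotonic

Not monotonic


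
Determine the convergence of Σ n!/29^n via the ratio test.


aₙ = n!/29^n
a_{n+1}/aₙ = (n+1)!/29^(n+1) × 29^n/n!
= (n+1)/29
L = lim(n→∞) (n+1)/29 = ∞
L > 1 → series DIVERGES

Diverges (ratio test: L = ∞ > 1)


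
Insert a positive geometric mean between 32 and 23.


GM = √(32×23) = √736 = 27.1293

GM = 27.1293


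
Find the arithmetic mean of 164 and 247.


AM = (164 + 247)/2 = 411/2 = 205.5

AM = 205.5


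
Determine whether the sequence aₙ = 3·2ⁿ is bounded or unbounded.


aₙ = 3·2ⁿ → as n→∞, aₙ→∞ (since base 2 > 1)
No finite upper bound exists
The sequence is UNBOUNDED

Unbounded (aₙ → ∞ as n → ∞)


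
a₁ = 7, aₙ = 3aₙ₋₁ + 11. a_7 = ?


Computing step by step:
a_1 = 7
a_2 = 32
a_3 = 107
a_4 = 332
a_5 = 1007
a_6 = 3032
a_7 = 9107


a_7 = 9107


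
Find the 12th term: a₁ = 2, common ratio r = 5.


aₙ = a₁·r^(n-1)
= 2×5^11
= 2×48828125
= 97656250

a_12 = 97656250


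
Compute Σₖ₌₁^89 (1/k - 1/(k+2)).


Telescoping with gap 2: two head and two tail terms survive.
= (1 + 1/2) - (1/90 + 1/91)
= 3/2 - 1/90 - 1/91 = 6052/4095

Sum = 6052/4095


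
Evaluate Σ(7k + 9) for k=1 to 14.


Σ(7k+9) = 7·Σk + 9·n
= 7·105 + 9·14
= 735 + 126 = 861

Σ = 861


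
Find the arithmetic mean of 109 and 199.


AM = (109 + 199)/2 = 308/2 = 154

AM = 154


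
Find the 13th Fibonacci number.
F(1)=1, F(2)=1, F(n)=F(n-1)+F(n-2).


Fibonacci sequence: 1, 1, 2, 3, 5, 8, 13, 21, 34, 55, 89, ...
F(13) = 233

F(13) = 233


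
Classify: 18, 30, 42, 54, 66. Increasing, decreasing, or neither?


Differences: 12, 12, 12, 12
All differences > 0 → strictly INCREASING

Monotonically increasing


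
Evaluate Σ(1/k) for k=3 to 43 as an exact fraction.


Σₖ₌3^43 1/k = 1/3 + 1/4 + 1/5 + ... + 1/43
= 348646925444470217/122332313750680800
≈ 2.85

Sum = 348646925444470217/122332313750680800 ≈ 2.85


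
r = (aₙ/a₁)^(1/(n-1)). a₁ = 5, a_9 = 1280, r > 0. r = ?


r^(n-1) = aₙ/a₁
r^8 = 1280/5 = 256
r = 256^(1/8)
= ±2; taking r > 0 gives r = 2

r = 2


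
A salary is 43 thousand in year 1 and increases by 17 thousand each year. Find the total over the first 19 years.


aₙ = 43 + (19-1)×17 = 349
Sₙ = n(a₁+aₙ)/2 = 19×(43+349)/2
= 19×392/2 = 3724

S_19 = 3724


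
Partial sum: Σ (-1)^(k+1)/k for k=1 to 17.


S = 1 - 1/2 + 1/3 - 1/4 + 1/5 - 1/6 + 1/7 - 1/8 ± ...
= 0.7217
(Full series converges to +ln(2) ≈ +0.6931)

S_17 = 0.7217


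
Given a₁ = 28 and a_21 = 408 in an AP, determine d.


d = (aₙ - a₁)/(n-1)
= (408 - 28)/(21-1)
= 380/20 = 19

d = 19


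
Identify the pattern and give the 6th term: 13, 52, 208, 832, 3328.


Pattern: geometric (r=4)
Terms: 13, 52, 208, 832, 3328
Next term = 13312

Next term = 13312


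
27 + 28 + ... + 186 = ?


Σₖ₌27^186 k = Σₖ₌₁^186 k − Σₖ₌₁^26 k
= 186·187/2 − 26·27/2
= 17391 − 351 = 17040

Σk = 17040


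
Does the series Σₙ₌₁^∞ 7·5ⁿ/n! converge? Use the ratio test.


aₙ = 7·5^n/n!
a_{n+1}/aₙ = 5^(n+1)/(n+1)! × n!/5^n  (constant 7 cancels)
= 5/(n+1)
L = lim(n→∞) 5/(n+1) = 0
L < 1 → series CONVERGES

Converges (ratio test: L = 0 < 1)


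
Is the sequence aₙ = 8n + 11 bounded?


aₙ = 8n + 11 → as n→∞, aₙ→∞
No finite upper bound exists
The sequence is UNBOUNDED

Unbounded (aₙ → ∞ as n → ∞)


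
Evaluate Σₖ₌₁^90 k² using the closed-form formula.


n = 90
n(n+1)(2n+1)/6 = 90×91×181/6
= 1482390/6 = 247065

Σk² = 247065


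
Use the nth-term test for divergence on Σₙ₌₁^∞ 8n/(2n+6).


lim(n→∞) 8n/(2n+6) = 8/2 = 4  (divide numerator and denominator by n)
lim aₙ = 4 ≠ 0 → series DIVERGES

Diverges (lim aₙ = 4 ≠ 0)


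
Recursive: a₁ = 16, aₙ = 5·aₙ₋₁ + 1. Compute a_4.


Computing step by step:
a_1 = 16
a_2 = 81
a_3 = 406
a_4 = 2031


a_4 = 2031


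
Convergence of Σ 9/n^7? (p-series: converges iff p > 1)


p-series test: Σ c/n^p converges if p > 1, diverges if p ≤ 1 (constant c > 0 doesn't affect convergence).
p = 7
7 > 1 → CONVERGES

Converges (p = 7 > 1)


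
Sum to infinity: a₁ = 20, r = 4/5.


S∞ = a₁/(1-r) = 20/(1 - 4/5)
= 20/(1/5)
= 100

S∞ = 100


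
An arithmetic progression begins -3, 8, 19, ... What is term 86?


aₙ = a₁ + (n-1)d
= -3 + (86-1)×11
= -3 + 935
= 932

a_86 = 932


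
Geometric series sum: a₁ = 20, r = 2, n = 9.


Sₙ = 20×(2^9 - 1)/(2 - 1)
= 20×(512 - 1)/1
= 20×511/1
= 10220

S_9 = 10220


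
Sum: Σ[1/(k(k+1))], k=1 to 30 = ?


1/(k(k+1)) = 1/k - 1/(k+1) (partial fractions)
Telescoping: Σ = 1 - 1/31 = 30/31

Sum = 30/31


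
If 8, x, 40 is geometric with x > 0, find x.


GM = √(8×40) = √320 = 17.8885

GM = 17.8885


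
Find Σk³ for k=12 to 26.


Σₖ₌12^26 k³ = [26·27/2]² − [11·12/2]²
= 123201 − 4356 = 118845

Σk³ = 118845


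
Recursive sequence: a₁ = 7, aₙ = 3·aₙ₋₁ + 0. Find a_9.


Computing step by step:
a_1 = 7
a_2 = 21
a_3 = 63
a_4 = 189
a_5 = 567
a_6 = 1701
a_7 = 5103
a_8 = 15309
a_9 = 45927


a_9 = 45927


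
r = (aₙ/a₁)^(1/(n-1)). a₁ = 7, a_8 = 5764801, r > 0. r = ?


r^(n-1) = aₙ/a₁
r^7 = 5764801/7 = 823543
r = 823543^(1/7)
= 7

r = 7


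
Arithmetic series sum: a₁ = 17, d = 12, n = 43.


aₙ = 17 + (43-1)×12 = 521
Sₙ = n(a₁+aₙ)/2 = 43×(17+521)/2
= 43×538/2 = 11567

S_43 = 11567


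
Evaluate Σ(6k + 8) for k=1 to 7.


Σ(6k+8) = 6·Σk + 8·n
= 6·28 + 8·7
= 168 + 56 = 224

Σ = 224


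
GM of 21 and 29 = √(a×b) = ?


GM = √(21×29) = √609 = 24.6779

GM = 24.6779


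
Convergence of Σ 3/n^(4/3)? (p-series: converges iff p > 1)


p-series test: Σ c/n^p converges if p > 1, diverges if p ≤ 1 (constant c > 0 doesn't affect convergence).
p = 4/3
4/3 > 1 → CONVERGES

Converges (p = 4/3 > 1)


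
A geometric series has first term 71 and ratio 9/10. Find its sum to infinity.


S∞ = a₁/(1-r) = 71/(1 - 9/10)
= 71/(1/10)
= 710

S∞ = 710


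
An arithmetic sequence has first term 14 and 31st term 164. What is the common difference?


d = (aₙ - a₁)/(n-1)
= (164 - 14)/(31-1)
= 150/30 = 5

d = 5


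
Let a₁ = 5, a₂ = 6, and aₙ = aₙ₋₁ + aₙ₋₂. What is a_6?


Computing iteratively: 5, 6, 11, 17, 28, 45
a_6 = 45

a_6 = 45


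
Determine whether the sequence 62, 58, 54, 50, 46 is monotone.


Differences: -4, -4, -4, -4
All differences < 0 → strictly DECREASING

Monotonically decreasing


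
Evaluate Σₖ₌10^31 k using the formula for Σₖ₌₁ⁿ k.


Σₖ₌10^31 k = Σₖ₌₁^31 k − Σₖ₌₁^9 k
= 31·32/2 − 9·10/2
= 496 − 45 = 451

Σk = 451


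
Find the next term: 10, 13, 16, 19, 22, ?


Pattern: arithmetic (d=3)
Terms: 10, 13, 16, 19, 22
Next term = 25

Next term = 25


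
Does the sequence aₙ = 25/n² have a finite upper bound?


a₁ = 25, a₂ = 25/4, a₃ = 25/9, ...
0 < aₙ ≤ 25 for all n ≥ 1
The sequence IS bounded

Bounded (0 < aₙ ≤ 25)


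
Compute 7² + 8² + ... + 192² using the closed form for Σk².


Σₖ₌7^192 k² = Σₖ₌₁^192 k² − Σₖ₌₁^6 k²
= 192·193·385/6 − 6·7·13/6
= 2377760 − 91 = 2377669

Σk² = 2377669


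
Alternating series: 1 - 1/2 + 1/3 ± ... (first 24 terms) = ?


S = 1 - 1/2 + 1/3 - 1/4 + 1/5 - 1/6 + 1/7 - 1/8 ± ...
= 0.6727
(Full series converges to +ln(2) ≈ +0.6931)

S_24 = 0.6727


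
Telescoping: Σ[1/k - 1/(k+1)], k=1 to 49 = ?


Telescoping: adjacent terms cancel.
= 1/1 - 1/50
= 1 - 1/50 = 49/50

Sum = 49/50


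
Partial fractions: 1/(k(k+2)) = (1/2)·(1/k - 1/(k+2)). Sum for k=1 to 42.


1/(k(k+2)) = (1/2)·(1/k - 1/(k+2)) (partial fractions)
Telescoping: Σ = (1/2)·(1 + 1/2 - 1/43 - 1/44) = 2751/3784

Sum = 2751/3784


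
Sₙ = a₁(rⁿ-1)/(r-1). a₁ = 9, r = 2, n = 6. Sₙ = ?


Sₙ = 9×(2^6 - 1)/(2 - 1)
= 9×(64 - 1)/1
= 9×63/1
= 567

S_6 = 567


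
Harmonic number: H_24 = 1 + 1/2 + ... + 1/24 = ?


H_24 = 1/1 + 1/2 + 1/3 + ... + 1/24
= 1347822955/356948592
≈ 3.776

H_24 = 1347822955/356948592 ≈ 3.776


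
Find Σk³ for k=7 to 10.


Σₖ₌7^10 k³ = [10·11/2]² − [6·7/2]²
= 3025 − 441 = 2584

Σk³ = 2584


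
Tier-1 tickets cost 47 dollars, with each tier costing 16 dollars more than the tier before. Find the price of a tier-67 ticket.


aₙ = a₁ + (n-1)d
= 47 + (67-1)×16
= 47 + 1056
= 1103

a_67 = 1103


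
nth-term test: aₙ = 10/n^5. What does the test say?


lim(n→∞) 10/n^5 = 0
lim aₙ = 0 → nth-term test is INCONCLUSIVE
(Need other tests; this is actually a convergent p-series with p=5 > 1)

Inconclusive (lim aₙ = 0; need another test)


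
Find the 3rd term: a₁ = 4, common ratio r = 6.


aₙ = a₁·r^(n-1)
= 4×6^2
= 4×36
= 144

a_3 = 144


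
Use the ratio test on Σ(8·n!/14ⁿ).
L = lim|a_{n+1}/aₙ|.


aₙ = 8·n!/14^n
a_{n+1}/aₙ = (n+1)!/14^(n+1) × 14^n/n!  (constant 8 cancels)
= (n+1)/14
L = lim(n→∞) (n+1)/14 = ∞
L > 1 → series DIVERGES

Diverges (ratio test: L = ∞ > 1)


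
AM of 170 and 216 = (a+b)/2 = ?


AM = (170 + 216)/2 = 386/2 = 193

AM = 193


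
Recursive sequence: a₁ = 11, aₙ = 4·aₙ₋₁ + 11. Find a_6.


Computing step by step:
a_1 = 11
a_2 = 55
a_3 = 231
a_4 = 935
a_5 = 3751
a_6 = 15015


a_6 = 15015


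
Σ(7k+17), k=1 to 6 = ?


Σ(7k+17) = 7·Σk + 17·n
= 7·21 + 17·6
= 147 + 102 = 249

Σ = 249


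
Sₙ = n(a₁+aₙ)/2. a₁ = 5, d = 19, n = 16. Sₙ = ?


aₙ = 5 + (16-1)×19 = 290
Sₙ = n(a₁+aₙ)/2 = 16×(5+290)/2
= 16×295/2 = 2360

S_16 = 2360


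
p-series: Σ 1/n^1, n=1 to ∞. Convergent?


p-series test: Σ c/n^p converges if p > 1, diverges if p ≤ 1 (constant c > 0 doesn't affect convergence).
p = 1
1 ≤ 1 → DIVERGES

Diverges (p = 1 ≤ 1)


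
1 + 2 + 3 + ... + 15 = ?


n(n+1)/2 = 15×16/2 = 240/2 = 120

Σk = 120


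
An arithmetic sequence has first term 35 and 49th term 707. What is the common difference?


d = (aₙ - a₁)/(n-1)
= (707 - 35)/(49-1)
= 672/48 = 14

d = 14


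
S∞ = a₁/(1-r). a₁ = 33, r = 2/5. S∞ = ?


S∞ = a₁/(1-r) = 33/(1 - 2/5)
= 33/(3/5)
= 55

S∞ = 55


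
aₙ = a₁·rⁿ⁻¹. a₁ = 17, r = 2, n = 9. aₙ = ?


aₙ = a₁·r^(n-1)
= 17×2^8
= 17×256
= 4352

a_9 = 4352


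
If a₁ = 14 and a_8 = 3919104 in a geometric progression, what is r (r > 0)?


r^(n-1) = aₙ/a₁
r^7 = 3919104/14 = 279936
r = 279936^(1/7)
= 6

r = 6


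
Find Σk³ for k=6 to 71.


Σₖ₌6^71 k³ = [71·72/2]² − [5·6/2]²
= 6533136 − 225 = 6532911

Σk³ = 6532911


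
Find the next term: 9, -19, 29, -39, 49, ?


Pattern: alternating sign, magnitude arithmetic (d=10)
Terms: 9, -19, 29, -39, 49
Next term = -59

Next term = -59


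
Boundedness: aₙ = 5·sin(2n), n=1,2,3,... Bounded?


For all n, -1 ≤ sin(2n) ≤ 1, so -5 ≤ 5·sin(2n) ≤ 5
Lower bound: -5, Upper bound: 5
The sequence IS bounded

Bounded (-5 ≤ aₙ ≤ 5)


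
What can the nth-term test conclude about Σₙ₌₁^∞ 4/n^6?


lim(n→∞) 4/n^6 = 0
lim aₙ = 0 → nth-term test is INCONCLUSIVE
(Need other tests; this is actually a convergent p-series with p=6 > 1)

Inconclusive (lim aₙ = 0; need another test)


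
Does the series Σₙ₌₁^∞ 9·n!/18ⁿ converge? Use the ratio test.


aₙ = 9·n!/18^n
a_{n+1}/aₙ = (n+1)!/18^(n+1) × 18^n/n!  (constant 9 cancels)
= (n+1)/18
L = lim(n→∞) (n+1)/18 = ∞
L > 1 → series DIVERGES

Diverges (ratio test: L = ∞ > 1)


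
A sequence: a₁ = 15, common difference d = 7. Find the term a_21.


aₙ = a₁ + (n-1)d
= 15 + (21-1)×7
= 15 + 140
= 155

a_21 = 155


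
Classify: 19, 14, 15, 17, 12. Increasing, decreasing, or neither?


Differences: -5, 1, 2, -5
Difference at position 2 is +1 (> 0) but position 1 is -5 (< 0) — sequence both rises and falls
→ NOT monotonic

Not monotonic


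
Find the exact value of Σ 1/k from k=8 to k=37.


Σₖ₌8^37 1/k = 1/8 + 1/9 + 1/10 + ... + 1/37
= 111627652111399/69388720221600
≈ 1.6087

Sum = 111627652111399/69388720221600 ≈ 1.6087


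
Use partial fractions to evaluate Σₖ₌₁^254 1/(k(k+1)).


1/(k(k+1)) = 1/k - 1/(k+1) (partial fractions)
Telescoping: Σ = 1 - 1/255 = 254/255

Sum = 254/255


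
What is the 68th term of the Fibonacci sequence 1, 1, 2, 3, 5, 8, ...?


Fibonacci sequence: 1, 1, 2, 3, 5, 8, 13, 21, 34, 55, 89, ...
F(68) = 72723460248141

F(68) = 72723460248141


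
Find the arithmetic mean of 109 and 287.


AM = (109 + 287)/2 = 396/2 = 198

AM = 198


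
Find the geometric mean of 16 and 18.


GM = √(16×18) = √288 = 16.9706

GM = 16.9706


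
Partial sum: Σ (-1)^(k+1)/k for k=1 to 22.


S = 1 - 1/2 + 1/3 - 1/4 + 1/5 - 1/6 + 1/7 - 1/8 ± ...
= 0.6709
(Full series converges to +ln(2) ≈ +0.6931)

S_22 = 0.6709


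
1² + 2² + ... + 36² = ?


n = 36
n(n+1)(2n+1)/6 = 36×37×73/6
= 97236/6 = 16206

Σk² = 16206


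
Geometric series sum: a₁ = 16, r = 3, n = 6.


Sₙ = 16×(3^6 - 1)/(3 - 1)
= 16×(729 - 1)/2
= 16×728/2
= 5824

S_6 = 5824


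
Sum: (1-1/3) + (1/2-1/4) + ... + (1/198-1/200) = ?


Telescoping with gap 2: two head and two tail terms survive.
= (1 + 1/2) - (1/199 + 1/200)
= 3/2 - 1/199 - 1/200 = 59301/39800

Sum = 59301/39800


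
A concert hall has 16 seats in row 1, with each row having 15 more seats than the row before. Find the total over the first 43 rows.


aₙ = 16 + (43-1)×15 = 646
Sₙ = n(a₁+aₙ)/2 = 43×(16+646)/2
= 43×662/2 = 14233

S_43 = 14233


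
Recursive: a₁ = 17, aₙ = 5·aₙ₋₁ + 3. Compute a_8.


Computing step by step:
a_1 = 17
a_2 = 88
a_3 = 443
a_4 = 2218
a_5 = 11093
a_6 = 55468
a_7 = 277343
a_8 = 1386718


a_8 = 1386718


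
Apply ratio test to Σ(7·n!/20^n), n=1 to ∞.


aₙ = 7·n!/20^n
a_{n+1}/aₙ = (n+1)!/20^(n+1) × 20^n/n!  (constant 7 cancels)
= (n+1)/20
L = lim(n→∞) (n+1)/20 = ∞
L > 1 → series DIVERGES

Diverges (ratio test: L = ∞ > 1)


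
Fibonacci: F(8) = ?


Fibonacci sequence: 1, 1, 2, 3, 5, 8, 13, 21
F(8) = 21

F(8) = 21


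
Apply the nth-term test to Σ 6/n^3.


lim(n→∞) 6/n^3 = 0
lim aₙ = 0 → nth-term test is INCONCLUSIVE
(Need other tests; this is actually a convergent p-series with p=3 > 1)

Inconclusive (lim aₙ = 0; need another test)


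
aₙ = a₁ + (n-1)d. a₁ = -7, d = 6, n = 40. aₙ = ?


aₙ = a₁ + (n-1)d
= -7 + (40-1)×6
= -7 + 234
= 227

a_40 = 227


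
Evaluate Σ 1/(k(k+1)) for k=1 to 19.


1/(k(k+1)) = 1/k - 1/(k+1) (partial fractions)
Telescoping: Σ = 1 - 1/20 = 19/20

Sum = 19/20


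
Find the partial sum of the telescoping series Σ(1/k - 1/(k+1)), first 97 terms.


Telescoping: adjacent terms cancel.
= 1/1 - 1/98
= 1 - 1/98 = 97/98

Sum = 97/98


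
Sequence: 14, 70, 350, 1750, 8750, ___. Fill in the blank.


Pattern: geometric (r=5)
Terms: 14, 70, 350, 1750, 8750
Next term = 43750

Next term = 43750


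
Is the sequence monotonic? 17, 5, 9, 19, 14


Differences: -12, 4, 10, -5
Difference at position 2 is +4 (> 0) but position 1 is -12 (< 0) — sequence both rises and falls
→ NOT monotonic

Not monotonic


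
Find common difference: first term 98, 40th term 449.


d = (aₙ - a₁)/(n-1)
= (449 - 98)/(40-1)
= 351/39 = 9

d = 9


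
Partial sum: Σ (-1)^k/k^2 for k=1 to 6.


S = -1 + 1/4 - 1/9 + 1/16 - 1/25 + 1/36
= -0.8108
(Full series converges to -π²/12 ≈ -0.8225)

S_6 = -0.8108


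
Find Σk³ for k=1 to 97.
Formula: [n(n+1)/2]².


n(n+1)/2 = 97×98/2 = 4753
Σk³ = 4753² = 22591009

Σk³ = 22591009


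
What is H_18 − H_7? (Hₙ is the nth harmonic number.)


Σₖ₌8^18 1/k = 1/8 + 1/9 + 1/10 + ... + 1/18
= 736973/816816
≈ 0.9023

Sum = 736973/816816 ≈ 0.9023


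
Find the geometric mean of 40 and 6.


GM = √(40×6) = √240 = 15.4919

GM = 15.4919


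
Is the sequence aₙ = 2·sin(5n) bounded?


For all n, -1 ≤ sin(5n) ≤ 1, so -2 ≤ 2·sin(5n) ≤ 2
Lower bound: -2, Upper bound: 2
The sequence IS bounded

Bounded (-2 ≤ aₙ ≤ 2)


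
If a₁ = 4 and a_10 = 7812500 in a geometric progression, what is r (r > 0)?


r^(n-1) = aₙ/a₁
r^9 = 7812500/4 = 1953125
r = 1953125^(1/9)
= 5

r = 5


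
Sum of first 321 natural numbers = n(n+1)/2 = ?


n(n+1)/2 = 321×322/2 = 103362/2 = 51681

Σk = 51681


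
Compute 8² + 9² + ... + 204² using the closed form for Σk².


Σₖ₌8^204 k² = Σₖ₌₁^204 k² − Σₖ₌₁^7 k²
= 204·205·409/6 − 7·8·15/6
= 2850730 − 140 = 2850590

Σk² = 2850590


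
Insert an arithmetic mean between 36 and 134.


AM = (36 + 134)/2 = 170/2 = 85

AM = 85


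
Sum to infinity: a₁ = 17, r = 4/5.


S∞ = a₁/(1-r) = 17/(1 - 4/5)
= 17/(1/5)
= 85

S∞ = 85
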